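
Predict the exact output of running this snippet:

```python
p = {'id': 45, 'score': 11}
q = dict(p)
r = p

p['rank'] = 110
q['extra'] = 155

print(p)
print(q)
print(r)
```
{'id': 45, 'score': 11, 'rank': 110}
{'id': 45, 'score': 11, 'extra': 155}
{'id': 45, 'score': 11, 'rank': 110}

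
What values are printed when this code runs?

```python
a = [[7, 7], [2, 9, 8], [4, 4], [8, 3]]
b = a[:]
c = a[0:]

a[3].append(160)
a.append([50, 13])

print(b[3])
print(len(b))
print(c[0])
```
[8, 3, 160]
4
[7, 7]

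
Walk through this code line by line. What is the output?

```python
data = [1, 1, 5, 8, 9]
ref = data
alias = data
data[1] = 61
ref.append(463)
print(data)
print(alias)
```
[1, 61, 5, 8, 9, 463]
[1, 61, 5, 8, 9, 463]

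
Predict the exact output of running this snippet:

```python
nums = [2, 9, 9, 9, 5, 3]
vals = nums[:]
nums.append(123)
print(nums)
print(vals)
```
[2, 9, 9, 9, 5, 3, 123]
[2, 9, 9, 9, 5, 3]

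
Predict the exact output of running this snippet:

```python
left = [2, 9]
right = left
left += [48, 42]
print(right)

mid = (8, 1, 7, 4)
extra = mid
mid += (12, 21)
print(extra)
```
[2, 9, 48, 42]
(8, 1, 7, 4)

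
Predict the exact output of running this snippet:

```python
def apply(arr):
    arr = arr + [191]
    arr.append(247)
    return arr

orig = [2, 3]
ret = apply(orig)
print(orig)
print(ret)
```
[2, 3]
[2, 3, 191, 247]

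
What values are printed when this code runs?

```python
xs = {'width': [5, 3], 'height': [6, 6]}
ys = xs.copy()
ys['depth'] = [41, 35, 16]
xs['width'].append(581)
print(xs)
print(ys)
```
{'width': [5, 3, 581], 'height': [6, 6]}
{'width': [5, 3, 581], 'height': [6, 6], 'depth': [41, 35, 16]}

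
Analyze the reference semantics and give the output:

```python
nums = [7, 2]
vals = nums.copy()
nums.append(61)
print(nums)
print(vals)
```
[7, 2, 61]
[7, 2]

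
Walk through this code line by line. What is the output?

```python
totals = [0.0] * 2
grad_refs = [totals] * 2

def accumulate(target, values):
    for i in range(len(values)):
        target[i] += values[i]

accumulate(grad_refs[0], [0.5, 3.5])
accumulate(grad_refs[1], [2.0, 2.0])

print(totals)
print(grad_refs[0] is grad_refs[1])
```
[2.5, 5.5]
True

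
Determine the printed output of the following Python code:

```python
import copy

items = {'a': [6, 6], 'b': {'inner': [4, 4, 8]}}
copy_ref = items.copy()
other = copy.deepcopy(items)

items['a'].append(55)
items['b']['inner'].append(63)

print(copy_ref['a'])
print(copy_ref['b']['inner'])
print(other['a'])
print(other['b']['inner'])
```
[6, 6, 55]
[4, 4, 8, 63]
[6, 6]
[4, 4, 8]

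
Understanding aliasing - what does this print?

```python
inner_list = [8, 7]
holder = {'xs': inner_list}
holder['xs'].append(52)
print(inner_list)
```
[8, 7, 52]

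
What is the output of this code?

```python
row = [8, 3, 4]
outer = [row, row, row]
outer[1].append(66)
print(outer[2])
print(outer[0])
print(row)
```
[8, 3, 4, 66]
[8, 3, 4, 66]
[8, 3, 4, 66]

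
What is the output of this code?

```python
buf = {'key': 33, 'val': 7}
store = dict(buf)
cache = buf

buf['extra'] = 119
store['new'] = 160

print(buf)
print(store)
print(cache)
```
{'key': 33, 'val': 7, 'extra': 119}
{'key': 33, 'val': 7, 'new': 160}
{'key': 33, 'val': 7, 'extra': 119}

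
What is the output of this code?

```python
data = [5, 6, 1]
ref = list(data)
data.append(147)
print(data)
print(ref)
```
[5, 6, 1, 147]
[5, 6, 1]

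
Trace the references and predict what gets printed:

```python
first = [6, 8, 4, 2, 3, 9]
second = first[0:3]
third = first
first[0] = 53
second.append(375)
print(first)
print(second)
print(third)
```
[53, 8, 4, 2, 3, 9]
[6, 8, 4, 375]
[53, 8, 4, 2, 3, 9]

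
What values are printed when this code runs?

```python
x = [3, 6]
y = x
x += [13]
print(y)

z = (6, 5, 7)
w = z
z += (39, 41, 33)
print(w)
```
[3, 6, 13]
(6, 5, 7)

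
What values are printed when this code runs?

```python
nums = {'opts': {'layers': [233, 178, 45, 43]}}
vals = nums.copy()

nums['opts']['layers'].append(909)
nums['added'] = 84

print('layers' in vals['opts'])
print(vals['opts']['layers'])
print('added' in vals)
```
True
[233, 178, 45, 43, 909]
False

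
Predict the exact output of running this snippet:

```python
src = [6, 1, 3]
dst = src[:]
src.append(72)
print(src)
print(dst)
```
[6, 1, 3, 72]
[6, 1, 3]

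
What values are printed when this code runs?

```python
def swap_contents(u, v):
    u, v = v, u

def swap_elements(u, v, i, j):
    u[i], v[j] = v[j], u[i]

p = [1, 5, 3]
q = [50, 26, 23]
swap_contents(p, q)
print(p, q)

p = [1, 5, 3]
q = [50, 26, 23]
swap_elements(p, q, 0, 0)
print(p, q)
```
[1, 5, 3] [50, 26, 23]
[50, 5, 3] [1, 26, 23]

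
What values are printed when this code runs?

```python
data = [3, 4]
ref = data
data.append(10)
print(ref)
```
[3, 4, 10]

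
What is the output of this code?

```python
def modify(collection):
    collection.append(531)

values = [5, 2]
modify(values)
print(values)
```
[5, 2, 531]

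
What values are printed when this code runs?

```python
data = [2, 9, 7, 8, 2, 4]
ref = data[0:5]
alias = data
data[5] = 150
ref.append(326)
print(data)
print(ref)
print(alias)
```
[2, 9, 7, 8, 2, 150]
[2, 9, 7, 8, 2, 326]
[2, 9, 7, 8, 2, 150]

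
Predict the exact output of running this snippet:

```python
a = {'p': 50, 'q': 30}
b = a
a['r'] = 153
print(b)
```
{'p': 50, 'q': 30, 'r': 153}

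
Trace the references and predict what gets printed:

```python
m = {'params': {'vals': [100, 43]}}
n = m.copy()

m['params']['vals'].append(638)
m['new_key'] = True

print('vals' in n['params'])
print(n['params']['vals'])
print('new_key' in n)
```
True
[100, 43, 638]
False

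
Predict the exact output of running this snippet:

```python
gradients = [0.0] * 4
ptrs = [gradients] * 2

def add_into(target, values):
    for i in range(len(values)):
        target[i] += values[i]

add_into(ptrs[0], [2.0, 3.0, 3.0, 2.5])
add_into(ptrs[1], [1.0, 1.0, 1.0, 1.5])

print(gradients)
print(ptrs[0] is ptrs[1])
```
[3.0, 4.0, 4.0, 4.0]
True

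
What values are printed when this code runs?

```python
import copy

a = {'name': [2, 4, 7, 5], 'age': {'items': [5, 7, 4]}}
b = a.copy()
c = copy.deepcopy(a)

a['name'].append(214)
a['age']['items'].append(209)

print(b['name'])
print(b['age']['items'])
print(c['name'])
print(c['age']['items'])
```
[2, 4, 7, 5, 214]
[5, 7, 4, 209]
[2, 4, 7, 5]
[5, 7, 4]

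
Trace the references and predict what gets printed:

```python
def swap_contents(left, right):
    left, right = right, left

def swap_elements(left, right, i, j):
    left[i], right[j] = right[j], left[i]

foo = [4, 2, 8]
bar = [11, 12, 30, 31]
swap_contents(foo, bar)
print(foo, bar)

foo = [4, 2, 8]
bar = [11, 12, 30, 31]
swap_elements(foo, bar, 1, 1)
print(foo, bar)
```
[4, 2, 8] [11, 12, 30, 31]
[4, 12, 8] [11, 2, 30, 31]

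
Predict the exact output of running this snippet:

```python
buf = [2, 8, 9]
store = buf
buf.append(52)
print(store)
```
[2, 8, 9, 52]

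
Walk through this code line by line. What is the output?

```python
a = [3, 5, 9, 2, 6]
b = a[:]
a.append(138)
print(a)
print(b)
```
[3, 5, 9, 2, 6, 138]
[3, 5, 9, 2, 6]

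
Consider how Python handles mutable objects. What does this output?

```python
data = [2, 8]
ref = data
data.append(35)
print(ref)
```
[2, 8, 35]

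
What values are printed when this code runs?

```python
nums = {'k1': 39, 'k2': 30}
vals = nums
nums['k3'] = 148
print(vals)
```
{'k1': 39, 'k2': 30, 'k3': 148}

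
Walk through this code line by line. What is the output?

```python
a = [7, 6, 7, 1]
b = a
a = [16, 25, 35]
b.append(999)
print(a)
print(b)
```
[16, 25, 35]
[7, 6, 7, 1, 999]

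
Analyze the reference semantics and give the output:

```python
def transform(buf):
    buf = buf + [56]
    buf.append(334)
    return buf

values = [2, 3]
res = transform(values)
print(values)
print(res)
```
[2, 3]
[2, 3, 56, 334]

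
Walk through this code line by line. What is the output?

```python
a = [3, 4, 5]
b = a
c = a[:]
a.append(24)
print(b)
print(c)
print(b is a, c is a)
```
[3, 4, 5, 24]
[3, 4, 5]
True False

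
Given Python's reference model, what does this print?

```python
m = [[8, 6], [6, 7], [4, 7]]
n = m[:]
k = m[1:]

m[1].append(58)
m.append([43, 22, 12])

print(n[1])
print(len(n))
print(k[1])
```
[6, 7, 58]
3
[4, 7]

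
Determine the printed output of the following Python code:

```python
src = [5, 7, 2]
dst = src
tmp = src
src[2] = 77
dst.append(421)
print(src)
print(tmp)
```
[5, 7, 77, 421]
[5, 7, 77, 421]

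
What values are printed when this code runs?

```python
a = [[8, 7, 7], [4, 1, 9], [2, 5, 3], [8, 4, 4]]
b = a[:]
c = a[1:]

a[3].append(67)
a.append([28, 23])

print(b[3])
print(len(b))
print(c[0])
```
[8, 4, 4, 67]
4
[4, 1, 9]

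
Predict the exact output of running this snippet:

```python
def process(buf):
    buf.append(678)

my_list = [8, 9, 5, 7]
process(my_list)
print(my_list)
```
[8, 9, 5, 7, 678]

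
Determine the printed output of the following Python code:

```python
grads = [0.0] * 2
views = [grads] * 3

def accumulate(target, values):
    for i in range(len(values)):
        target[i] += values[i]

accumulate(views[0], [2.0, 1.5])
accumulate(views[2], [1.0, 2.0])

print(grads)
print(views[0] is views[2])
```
[3.0, 3.5]
True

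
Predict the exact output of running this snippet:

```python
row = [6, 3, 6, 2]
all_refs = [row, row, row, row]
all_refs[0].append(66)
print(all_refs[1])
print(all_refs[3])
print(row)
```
[6, 3, 6, 2, 66]
[6, 3, 6, 2, 66]
[6, 3, 6, 2, 66]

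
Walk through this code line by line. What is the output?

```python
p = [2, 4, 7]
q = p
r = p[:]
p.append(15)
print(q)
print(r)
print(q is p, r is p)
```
[2, 4, 7, 15]
[2, 4, 7]
True False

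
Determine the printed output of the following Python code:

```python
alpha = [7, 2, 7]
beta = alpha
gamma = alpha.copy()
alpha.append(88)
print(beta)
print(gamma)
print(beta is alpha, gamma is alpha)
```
[7, 2, 7, 88]
[7, 2, 7]
True False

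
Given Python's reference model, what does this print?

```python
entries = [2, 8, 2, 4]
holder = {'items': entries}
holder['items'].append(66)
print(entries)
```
[2, 8, 2, 4, 66]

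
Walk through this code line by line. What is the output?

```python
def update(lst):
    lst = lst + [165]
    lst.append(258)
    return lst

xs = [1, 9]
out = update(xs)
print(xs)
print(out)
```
[1, 9]
[1, 9, 165, 258]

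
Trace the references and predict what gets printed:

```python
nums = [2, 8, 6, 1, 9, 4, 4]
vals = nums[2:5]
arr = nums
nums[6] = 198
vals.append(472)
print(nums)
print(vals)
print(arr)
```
[2, 8, 6, 1, 9, 4, 198]
[6, 1, 9, 472]
[2, 8, 6, 1, 9, 4, 198]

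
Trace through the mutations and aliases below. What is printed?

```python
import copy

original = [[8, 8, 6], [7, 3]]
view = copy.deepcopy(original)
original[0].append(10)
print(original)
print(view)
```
[[8, 8, 6, 10], [7, 3]]
[[8, 8, 6], [7, 3]]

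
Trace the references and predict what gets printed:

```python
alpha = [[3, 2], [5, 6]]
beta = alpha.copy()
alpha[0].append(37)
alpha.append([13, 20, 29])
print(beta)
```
[[3, 2, 37], [5, 6]]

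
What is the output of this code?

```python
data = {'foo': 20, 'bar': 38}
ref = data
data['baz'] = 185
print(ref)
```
{'foo': 20, 'bar': 38, 'baz': 185}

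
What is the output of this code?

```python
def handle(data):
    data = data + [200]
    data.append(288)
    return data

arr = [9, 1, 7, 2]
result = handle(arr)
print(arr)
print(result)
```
[9, 1, 7, 2]
[9, 1, 7, 2, 200, 288]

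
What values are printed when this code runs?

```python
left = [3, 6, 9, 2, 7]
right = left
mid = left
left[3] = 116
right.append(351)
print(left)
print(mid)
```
[3, 6, 9, 116, 7, 351]
[3, 6, 9, 116, 7, 351]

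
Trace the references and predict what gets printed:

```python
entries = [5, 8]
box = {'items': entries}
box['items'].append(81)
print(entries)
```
[5, 8, 81]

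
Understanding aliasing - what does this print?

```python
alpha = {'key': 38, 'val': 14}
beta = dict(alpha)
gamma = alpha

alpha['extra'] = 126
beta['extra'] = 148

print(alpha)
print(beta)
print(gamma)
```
{'key': 38, 'val': 14, 'extra': 126}
{'key': 38, 'val': 14, 'extra': 148}
{'key': 38, 'val': 14, 'extra': 126}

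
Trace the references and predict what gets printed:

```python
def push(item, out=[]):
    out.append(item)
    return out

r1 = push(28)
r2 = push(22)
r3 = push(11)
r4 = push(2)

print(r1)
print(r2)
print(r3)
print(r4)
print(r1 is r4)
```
[28, 22, 11, 2]
[28, 22, 11, 2]
[28, 22, 11, 2]
[28, 22, 11, 2]
True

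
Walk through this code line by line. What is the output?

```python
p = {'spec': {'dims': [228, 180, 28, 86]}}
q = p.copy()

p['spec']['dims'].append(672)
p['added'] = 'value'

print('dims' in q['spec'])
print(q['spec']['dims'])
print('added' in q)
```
True
[228, 180, 28, 86, 672]
False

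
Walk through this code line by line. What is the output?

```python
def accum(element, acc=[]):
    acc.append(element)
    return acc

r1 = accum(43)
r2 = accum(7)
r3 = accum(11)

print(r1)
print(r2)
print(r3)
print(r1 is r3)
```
[43, 7, 11]
[43, 7, 11]
[43, 7, 11]
True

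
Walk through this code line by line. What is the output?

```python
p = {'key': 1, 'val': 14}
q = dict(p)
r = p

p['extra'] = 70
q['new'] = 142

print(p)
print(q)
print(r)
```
{'key': 1, 'val': 14, 'extra': 70}
{'key': 1, 'val': 14, 'new': 142}
{'key': 1, 'val': 14, 'extra': 70}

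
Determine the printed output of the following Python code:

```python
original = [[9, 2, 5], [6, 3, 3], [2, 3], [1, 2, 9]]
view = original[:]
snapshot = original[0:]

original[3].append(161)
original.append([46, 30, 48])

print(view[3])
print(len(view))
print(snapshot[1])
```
[1, 2, 9, 161]
4
[6, 3, 3]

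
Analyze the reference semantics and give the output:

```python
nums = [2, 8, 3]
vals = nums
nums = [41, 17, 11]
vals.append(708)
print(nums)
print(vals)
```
[41, 17, 11]
[2, 8, 3, 708]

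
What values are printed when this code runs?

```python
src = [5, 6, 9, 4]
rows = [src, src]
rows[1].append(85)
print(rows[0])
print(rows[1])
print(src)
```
[5, 6, 9, 4, 85]
[5, 6, 9, 4, 85]
[5, 6, 9, 4, 85]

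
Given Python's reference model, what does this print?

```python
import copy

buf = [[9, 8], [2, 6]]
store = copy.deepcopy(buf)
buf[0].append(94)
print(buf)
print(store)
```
[[9, 8, 94], [2, 6]]
[[9, 8], [2, 6]]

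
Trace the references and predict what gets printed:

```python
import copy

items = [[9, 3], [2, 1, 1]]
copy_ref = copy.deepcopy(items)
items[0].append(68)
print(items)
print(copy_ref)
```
[[9, 3, 68], [2, 1, 1]]
[[9, 3], [2, 1, 1]]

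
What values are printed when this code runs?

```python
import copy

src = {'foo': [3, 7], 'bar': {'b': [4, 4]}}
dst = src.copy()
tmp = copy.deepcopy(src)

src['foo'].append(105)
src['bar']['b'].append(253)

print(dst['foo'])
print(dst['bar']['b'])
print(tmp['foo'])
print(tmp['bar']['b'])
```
[3, 7, 105]
[4, 4, 253]
[3, 7]
[4, 4]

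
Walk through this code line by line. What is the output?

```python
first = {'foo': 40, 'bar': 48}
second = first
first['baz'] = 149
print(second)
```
{'foo': 40, 'bar': 48, 'baz': 149}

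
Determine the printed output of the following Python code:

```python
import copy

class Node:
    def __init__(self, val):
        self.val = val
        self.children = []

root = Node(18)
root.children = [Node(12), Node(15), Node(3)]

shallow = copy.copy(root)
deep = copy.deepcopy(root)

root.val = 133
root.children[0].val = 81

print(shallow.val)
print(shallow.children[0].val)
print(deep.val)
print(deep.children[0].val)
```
18
81
18
12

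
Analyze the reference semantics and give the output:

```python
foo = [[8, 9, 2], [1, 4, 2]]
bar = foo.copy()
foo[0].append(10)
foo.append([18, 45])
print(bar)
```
[[8, 9, 2, 10], [1, 4, 2]]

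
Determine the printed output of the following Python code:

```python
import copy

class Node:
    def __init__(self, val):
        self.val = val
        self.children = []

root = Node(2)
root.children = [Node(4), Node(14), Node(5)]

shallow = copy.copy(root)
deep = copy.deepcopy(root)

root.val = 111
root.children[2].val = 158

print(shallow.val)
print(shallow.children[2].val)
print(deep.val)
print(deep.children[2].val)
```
2
158
2
5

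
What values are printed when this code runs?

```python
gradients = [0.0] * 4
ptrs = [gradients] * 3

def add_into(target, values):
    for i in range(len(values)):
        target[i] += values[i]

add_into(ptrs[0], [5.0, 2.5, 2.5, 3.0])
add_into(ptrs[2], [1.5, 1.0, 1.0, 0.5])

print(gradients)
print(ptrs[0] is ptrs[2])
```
[6.5, 3.5, 3.5, 3.5]
True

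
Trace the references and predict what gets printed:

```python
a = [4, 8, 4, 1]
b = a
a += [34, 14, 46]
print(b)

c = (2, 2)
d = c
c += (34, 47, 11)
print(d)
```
[4, 8, 4, 1, 34, 14, 46]
(2, 2)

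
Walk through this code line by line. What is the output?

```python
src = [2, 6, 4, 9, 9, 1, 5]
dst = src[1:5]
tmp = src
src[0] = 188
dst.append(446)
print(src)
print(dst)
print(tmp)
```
[188, 6, 4, 9, 9, 1, 5]
[6, 4, 9, 9, 446]
[188, 6, 4, 9, 9, 1, 5]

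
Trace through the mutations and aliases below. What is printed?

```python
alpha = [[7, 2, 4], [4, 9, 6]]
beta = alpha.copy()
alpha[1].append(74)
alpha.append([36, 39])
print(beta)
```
[[7, 2, 4], [4, 9, 6, 74]]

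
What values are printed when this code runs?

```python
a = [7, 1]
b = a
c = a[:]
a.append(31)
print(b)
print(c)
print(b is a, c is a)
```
[7, 1, 31]
[7, 1]
True False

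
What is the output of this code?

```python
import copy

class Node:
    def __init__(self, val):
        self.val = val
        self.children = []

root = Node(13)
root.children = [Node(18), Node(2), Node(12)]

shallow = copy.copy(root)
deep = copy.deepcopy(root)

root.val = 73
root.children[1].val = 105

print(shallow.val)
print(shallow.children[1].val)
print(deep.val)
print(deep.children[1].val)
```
13
105
13
2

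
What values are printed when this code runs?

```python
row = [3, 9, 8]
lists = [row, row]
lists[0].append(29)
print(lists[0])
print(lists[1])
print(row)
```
[3, 9, 8, 29]
[3, 9, 8, 29]
[3, 9, 8, 29]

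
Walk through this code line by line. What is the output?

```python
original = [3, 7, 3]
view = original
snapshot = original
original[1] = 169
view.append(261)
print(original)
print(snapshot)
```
[3, 169, 3, 261]
[3, 169, 3, 261]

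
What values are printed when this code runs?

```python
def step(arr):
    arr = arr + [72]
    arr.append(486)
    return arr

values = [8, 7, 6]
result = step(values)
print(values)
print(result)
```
[8, 7, 6]
[8, 7, 6, 72, 486]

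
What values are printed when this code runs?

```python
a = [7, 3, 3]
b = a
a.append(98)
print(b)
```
[7, 3, 3, 98]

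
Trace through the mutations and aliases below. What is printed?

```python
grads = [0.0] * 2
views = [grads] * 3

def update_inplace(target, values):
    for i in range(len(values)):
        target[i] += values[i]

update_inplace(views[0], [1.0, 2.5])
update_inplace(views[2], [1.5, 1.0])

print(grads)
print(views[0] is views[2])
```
[2.5, 3.5]
True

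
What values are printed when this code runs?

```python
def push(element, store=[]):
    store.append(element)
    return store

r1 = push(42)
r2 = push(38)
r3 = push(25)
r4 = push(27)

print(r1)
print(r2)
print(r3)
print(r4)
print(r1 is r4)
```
[42, 38, 25, 27]
[42, 38, 25, 27]
[42, 38, 25, 27]
[42, 38, 25, 27]
True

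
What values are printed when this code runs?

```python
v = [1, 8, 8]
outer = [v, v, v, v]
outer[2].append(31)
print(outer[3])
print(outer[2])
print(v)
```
[1, 8, 8, 31]
[1, 8, 8, 31]
[1, 8, 8, 31]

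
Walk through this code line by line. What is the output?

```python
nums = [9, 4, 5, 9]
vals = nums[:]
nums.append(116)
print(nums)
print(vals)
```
[9, 4, 5, 9, 116]
[9, 4, 5, 9]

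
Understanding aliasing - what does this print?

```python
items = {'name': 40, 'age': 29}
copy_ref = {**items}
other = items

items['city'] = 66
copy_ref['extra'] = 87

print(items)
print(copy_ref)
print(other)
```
{'name': 40, 'age': 29, 'city': 66}
{'name': 40, 'age': 29, 'extra': 87}
{'name': 40, 'age': 29, 'city': 66}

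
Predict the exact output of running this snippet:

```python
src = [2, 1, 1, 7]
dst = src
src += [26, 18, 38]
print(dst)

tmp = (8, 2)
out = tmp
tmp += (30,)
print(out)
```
[2, 1, 1, 7, 26, 18, 38]
(8, 2)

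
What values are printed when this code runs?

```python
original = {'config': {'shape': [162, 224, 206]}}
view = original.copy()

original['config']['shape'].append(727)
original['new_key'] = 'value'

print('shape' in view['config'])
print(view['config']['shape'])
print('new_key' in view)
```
True
[162, 224, 206, 727]
False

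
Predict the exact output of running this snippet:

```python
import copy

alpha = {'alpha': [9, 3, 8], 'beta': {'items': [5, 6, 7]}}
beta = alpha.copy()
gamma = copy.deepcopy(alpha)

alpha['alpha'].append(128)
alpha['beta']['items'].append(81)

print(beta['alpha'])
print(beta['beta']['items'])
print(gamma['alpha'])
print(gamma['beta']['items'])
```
[9, 3, 8, 128]
[5, 6, 7, 81]
[9, 3, 8]
[5, 6, 7]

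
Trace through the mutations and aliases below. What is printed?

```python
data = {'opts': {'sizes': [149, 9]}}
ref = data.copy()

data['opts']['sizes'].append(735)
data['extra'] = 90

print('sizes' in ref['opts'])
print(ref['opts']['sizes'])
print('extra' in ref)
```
True
[149, 9, 735]
False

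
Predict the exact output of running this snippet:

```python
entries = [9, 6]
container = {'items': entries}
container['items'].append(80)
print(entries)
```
[9, 6, 80]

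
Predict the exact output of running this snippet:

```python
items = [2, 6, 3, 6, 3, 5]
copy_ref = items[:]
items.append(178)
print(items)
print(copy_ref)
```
[2, 6, 3, 6, 3, 5, 178]
[2, 6, 3, 6, 3, 5]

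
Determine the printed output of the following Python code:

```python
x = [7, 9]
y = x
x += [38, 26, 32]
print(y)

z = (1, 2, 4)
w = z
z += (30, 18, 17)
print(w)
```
[7, 9, 38, 26, 32]
(1, 2, 4)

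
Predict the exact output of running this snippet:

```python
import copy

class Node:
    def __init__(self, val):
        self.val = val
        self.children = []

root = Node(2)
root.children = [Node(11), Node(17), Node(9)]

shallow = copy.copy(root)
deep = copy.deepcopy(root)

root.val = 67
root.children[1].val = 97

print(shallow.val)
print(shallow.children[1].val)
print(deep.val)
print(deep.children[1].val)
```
2
97
2
17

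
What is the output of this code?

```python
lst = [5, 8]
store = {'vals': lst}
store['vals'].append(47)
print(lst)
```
[5, 8, 47]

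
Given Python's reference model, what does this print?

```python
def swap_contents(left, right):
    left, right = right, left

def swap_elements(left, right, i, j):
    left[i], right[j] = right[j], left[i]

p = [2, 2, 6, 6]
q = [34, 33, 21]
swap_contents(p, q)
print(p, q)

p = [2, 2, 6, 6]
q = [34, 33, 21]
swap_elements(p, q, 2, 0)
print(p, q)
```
[2, 2, 6, 6] [34, 33, 21]
[2, 2, 34, 6] [6, 33, 21]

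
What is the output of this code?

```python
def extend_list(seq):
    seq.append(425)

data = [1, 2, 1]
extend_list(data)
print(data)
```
[1, 2, 1, 425]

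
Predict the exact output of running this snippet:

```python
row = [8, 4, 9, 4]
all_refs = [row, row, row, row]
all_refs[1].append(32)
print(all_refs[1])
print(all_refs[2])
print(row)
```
[8, 4, 9, 4, 32]
[8, 4, 9, 4, 32]
[8, 4, 9, 4, 32]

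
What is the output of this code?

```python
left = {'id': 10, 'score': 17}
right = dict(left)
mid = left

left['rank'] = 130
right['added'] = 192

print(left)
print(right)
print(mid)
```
{'id': 10, 'score': 17, 'rank': 130}
{'id': 10, 'score': 17, 'added': 192}
{'id': 10, 'score': 17, 'rank': 130}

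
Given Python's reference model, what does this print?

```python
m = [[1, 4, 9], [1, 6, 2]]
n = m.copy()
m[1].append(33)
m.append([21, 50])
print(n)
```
[[1, 4, 9], [1, 6, 2, 33]]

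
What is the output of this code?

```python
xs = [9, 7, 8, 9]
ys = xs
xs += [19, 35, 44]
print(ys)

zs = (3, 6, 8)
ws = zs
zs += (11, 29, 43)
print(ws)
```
[9, 7, 8, 9, 19, 35, 44]
(3, 6, 8)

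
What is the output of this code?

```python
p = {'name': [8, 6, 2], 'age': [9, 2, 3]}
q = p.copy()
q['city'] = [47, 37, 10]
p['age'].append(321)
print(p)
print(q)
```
{'name': [8, 6, 2], 'age': [9, 2, 3, 321]}
{'name': [8, 6, 2], 'age': [9, 2, 3, 321], 'city': [47, 37, 10]}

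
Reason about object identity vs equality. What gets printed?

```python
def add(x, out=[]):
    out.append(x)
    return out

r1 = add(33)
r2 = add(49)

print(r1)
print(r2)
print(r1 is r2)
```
[33, 49]
[33, 49]
True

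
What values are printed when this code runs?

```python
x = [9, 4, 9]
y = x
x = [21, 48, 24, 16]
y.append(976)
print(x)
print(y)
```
[21, 48, 24, 16]
[9, 4, 9, 976]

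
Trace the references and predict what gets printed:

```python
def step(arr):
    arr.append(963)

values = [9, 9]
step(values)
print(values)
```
[9, 9, 963]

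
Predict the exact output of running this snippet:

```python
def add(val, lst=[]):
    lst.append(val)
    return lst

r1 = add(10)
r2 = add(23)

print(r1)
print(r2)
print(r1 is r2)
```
[10, 23]
[10, 23]
True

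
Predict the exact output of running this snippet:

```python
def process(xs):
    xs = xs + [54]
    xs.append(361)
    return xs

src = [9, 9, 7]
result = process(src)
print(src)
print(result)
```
[9, 9, 7]
[9, 9, 7, 54, 361]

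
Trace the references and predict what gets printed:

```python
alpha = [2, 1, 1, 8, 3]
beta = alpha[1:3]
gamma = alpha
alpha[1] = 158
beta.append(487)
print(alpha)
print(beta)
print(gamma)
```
[2, 158, 1, 8, 3]
[1, 1, 487]
[2, 158, 1, 8, 3]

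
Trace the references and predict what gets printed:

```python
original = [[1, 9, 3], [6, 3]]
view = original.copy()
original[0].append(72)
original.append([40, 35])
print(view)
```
[[1, 9, 3, 72], [6, 3]]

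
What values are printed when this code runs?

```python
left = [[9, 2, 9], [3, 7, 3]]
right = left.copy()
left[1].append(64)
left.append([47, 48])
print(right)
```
[[9, 2, 9], [3, 7, 3, 64]]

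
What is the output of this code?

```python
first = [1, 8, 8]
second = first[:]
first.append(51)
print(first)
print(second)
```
[1, 8, 8, 51]
[1, 8, 8]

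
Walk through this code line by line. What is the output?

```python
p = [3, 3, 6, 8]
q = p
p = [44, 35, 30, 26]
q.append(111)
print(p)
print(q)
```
[44, 35, 30, 26]
[3, 3, 6, 8, 111]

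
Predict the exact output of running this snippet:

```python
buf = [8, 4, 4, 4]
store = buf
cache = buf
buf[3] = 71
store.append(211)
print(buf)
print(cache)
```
[8, 4, 4, 71, 211]
[8, 4, 4, 71, 211]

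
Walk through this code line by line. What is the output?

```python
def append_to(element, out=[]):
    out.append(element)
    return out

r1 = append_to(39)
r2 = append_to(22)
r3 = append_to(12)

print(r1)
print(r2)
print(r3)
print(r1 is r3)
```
[39, 22, 12]
[39, 22, 12]
[39, 22, 12]
True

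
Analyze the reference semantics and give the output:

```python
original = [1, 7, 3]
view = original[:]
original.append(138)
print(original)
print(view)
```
[1, 7, 3, 138]
[1, 7, 3]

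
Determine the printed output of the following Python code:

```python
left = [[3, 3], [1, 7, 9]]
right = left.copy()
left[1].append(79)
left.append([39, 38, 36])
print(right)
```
[[3, 3], [1, 7, 9, 79]]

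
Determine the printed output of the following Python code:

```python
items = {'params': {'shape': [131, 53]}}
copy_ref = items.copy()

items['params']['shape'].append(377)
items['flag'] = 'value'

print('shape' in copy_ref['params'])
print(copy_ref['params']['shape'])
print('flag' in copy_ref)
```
True
[131, 53, 377]
False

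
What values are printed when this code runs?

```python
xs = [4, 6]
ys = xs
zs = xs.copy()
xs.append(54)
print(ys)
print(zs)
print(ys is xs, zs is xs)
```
[4, 6, 54]
[4, 6]
True False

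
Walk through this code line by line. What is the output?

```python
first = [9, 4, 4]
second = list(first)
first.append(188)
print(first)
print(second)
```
[9, 4, 4, 188]
[9, 4, 4]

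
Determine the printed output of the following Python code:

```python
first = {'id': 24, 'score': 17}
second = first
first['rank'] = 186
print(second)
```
{'id': 24, 'score': 17, 'rank': 186}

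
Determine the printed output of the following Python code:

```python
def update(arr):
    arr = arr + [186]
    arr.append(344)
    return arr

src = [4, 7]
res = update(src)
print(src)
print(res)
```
[4, 7]
[4, 7, 186, 344]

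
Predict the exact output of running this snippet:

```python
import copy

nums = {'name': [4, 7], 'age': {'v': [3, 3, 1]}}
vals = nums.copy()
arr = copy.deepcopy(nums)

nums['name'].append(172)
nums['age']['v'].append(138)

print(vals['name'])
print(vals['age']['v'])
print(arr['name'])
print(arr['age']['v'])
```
[4, 7, 172]
[3, 3, 1, 138]
[4, 7]
[3, 3, 1]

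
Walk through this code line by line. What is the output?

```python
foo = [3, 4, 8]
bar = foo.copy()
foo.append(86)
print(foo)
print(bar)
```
[3, 4, 8, 86]
[3, 4, 8]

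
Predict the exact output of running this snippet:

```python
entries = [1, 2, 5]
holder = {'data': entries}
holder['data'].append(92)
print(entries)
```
[1, 2, 5, 92]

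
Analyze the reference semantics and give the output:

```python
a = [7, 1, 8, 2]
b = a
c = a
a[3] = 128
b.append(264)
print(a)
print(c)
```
[7, 1, 8, 128, 264]
[7, 1, 8, 128, 264]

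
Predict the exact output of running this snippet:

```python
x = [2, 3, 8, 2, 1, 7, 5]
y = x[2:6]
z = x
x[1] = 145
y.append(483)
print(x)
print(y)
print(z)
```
[2, 145, 8, 2, 1, 7, 5]
[8, 2, 1, 7, 483]
[2, 145, 8, 2, 1, 7, 5]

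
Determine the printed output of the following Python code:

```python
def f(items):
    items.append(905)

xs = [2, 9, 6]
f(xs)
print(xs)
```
[2, 9, 6, 905]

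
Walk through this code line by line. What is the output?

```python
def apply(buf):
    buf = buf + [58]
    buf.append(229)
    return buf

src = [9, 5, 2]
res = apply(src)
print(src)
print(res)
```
[9, 5, 2]
[9, 5, 2, 58, 229]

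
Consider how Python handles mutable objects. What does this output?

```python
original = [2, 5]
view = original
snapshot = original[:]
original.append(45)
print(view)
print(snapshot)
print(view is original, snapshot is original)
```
[2, 5, 45]
[2, 5]
True False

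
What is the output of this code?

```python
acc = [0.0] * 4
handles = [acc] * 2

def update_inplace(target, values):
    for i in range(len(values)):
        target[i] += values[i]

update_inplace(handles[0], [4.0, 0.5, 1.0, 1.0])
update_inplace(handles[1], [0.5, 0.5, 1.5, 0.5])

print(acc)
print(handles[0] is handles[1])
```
[4.5, 1.0, 2.5, 1.5]
True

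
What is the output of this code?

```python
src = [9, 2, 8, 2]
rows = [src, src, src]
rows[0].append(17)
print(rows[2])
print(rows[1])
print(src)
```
[9, 2, 8, 2, 17]
[9, 2, 8, 2, 17]
[9, 2, 8, 2, 17]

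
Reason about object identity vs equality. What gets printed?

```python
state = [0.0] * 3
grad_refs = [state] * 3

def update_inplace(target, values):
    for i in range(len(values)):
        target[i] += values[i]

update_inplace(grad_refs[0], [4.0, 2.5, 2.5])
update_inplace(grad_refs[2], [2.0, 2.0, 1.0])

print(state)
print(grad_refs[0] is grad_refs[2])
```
[6.0, 4.5, 3.5]
True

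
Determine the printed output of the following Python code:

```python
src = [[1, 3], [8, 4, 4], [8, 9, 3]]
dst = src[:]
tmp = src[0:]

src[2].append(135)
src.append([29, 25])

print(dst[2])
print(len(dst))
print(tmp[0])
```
[8, 9, 3, 135]
3
[1, 3]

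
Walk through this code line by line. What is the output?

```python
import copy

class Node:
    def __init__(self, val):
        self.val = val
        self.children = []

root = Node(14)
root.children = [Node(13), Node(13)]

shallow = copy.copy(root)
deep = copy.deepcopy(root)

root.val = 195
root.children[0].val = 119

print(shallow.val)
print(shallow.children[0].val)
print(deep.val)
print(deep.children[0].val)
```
14
119
14
13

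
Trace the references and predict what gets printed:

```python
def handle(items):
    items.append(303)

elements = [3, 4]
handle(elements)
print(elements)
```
[3, 4, 303]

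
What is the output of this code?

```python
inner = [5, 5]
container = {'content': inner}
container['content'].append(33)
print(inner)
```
[5, 5, 33]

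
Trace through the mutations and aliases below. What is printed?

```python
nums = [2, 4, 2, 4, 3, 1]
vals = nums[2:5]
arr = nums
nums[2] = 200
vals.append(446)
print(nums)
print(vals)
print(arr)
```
[2, 4, 200, 4, 3, 1]
[2, 4, 3, 446]
[2, 4, 200, 4, 3, 1]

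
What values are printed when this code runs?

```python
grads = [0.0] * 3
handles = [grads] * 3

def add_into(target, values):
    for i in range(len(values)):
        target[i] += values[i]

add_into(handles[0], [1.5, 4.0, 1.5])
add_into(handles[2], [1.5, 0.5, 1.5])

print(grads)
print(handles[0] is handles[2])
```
[3.0, 4.5, 3.0]
True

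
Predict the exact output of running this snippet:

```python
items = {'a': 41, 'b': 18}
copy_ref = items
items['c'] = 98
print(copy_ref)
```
{'a': 41, 'b': 18, 'c': 98}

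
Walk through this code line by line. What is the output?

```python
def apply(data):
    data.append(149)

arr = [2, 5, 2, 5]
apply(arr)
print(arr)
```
[2, 5, 2, 5, 149]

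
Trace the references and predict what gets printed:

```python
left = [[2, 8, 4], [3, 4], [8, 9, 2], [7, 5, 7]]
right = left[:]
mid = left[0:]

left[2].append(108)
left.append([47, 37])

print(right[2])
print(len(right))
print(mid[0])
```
[8, 9, 2, 108]
4
[2, 8, 4]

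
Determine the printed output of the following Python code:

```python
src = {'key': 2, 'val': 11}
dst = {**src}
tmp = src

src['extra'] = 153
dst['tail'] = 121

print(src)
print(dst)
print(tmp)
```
{'key': 2, 'val': 11, 'extra': 153}
{'key': 2, 'val': 11, 'tail': 121}
{'key': 2, 'val': 11, 'extra': 153}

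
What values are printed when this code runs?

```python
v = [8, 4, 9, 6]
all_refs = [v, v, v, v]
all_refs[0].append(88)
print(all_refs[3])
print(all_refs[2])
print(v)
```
[8, 4, 9, 6, 88]
[8, 4, 9, 6, 88]
[8, 4, 9, 6, 88]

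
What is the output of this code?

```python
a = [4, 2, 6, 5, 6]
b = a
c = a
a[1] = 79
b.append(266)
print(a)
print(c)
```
[4, 79, 6, 5, 6, 266]
[4, 79, 6, 5, 6, 266]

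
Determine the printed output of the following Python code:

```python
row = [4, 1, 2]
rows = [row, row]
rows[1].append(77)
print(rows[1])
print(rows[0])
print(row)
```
[4, 1, 2, 77]
[4, 1, 2, 77]
[4, 1, 2, 77]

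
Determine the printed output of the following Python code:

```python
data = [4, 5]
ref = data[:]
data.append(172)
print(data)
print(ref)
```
[4, 5, 172]
[4, 5]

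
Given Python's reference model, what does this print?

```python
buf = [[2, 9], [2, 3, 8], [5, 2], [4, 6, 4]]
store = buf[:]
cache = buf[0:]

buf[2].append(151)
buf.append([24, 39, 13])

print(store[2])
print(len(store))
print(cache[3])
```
[5, 2, 151]
4
[4, 6, 4]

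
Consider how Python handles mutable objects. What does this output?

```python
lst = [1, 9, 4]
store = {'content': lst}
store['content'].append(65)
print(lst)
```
[1, 9, 4, 65]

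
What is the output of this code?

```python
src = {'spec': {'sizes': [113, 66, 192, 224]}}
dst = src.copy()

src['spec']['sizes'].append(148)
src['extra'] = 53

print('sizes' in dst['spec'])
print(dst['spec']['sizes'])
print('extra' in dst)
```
True
[113, 66, 192, 224, 148]
False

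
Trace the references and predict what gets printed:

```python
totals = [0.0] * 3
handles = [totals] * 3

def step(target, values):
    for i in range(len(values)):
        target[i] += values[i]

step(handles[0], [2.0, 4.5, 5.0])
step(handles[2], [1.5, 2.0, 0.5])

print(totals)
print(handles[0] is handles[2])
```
[3.5, 6.5, 5.5]
True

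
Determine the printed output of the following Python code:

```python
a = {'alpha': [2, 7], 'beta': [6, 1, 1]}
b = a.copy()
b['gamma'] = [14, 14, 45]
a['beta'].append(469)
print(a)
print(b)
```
{'alpha': [2, 7], 'beta': [6, 1, 1, 469]}
{'alpha': [2, 7], 'beta': [6, 1, 1, 469], 'gamma': [14, 14, 45]}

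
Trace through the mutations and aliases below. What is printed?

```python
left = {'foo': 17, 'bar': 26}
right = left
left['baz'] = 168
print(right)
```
{'foo': 17, 'bar': 26, 'baz': 168}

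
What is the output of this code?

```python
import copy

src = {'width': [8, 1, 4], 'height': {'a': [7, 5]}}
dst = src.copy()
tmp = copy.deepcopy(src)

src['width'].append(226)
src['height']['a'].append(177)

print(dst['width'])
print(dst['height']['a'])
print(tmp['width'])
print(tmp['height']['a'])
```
[8, 1, 4, 226]
[7, 5, 177]
[8, 1, 4]
[7, 5]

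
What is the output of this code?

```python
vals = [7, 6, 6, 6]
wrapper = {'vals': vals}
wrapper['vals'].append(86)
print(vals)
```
[7, 6, 6, 6, 86]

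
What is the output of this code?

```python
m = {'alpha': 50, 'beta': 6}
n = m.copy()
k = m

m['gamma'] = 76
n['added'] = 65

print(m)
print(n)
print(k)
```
{'alpha': 50, 'beta': 6, 'gamma': 76}
{'alpha': 50, 'beta': 6, 'added': 65}
{'alpha': 50, 'beta': 6, 'gamma': 76}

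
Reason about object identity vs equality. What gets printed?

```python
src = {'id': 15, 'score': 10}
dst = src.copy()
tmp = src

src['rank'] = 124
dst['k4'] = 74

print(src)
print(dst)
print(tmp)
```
{'id': 15, 'score': 10, 'rank': 124}
{'id': 15, 'score': 10, 'k4': 74}
{'id': 15, 'score': 10, 'rank': 124}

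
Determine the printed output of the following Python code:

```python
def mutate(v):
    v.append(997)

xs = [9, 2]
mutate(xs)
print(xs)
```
[9, 2, 997]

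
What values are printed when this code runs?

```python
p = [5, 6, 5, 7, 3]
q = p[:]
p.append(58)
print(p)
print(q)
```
[5, 6, 5, 7, 3, 58]
[5, 6, 5, 7, 3]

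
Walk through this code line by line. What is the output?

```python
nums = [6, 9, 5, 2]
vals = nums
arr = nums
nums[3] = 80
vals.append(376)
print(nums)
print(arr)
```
[6, 9, 5, 80, 376]
[6, 9, 5, 80, 376]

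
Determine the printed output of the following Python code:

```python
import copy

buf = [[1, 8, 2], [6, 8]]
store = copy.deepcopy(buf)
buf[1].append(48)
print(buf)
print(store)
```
[[1, 8, 2], [6, 8, 48]]
[[1, 8, 2], [6, 8]]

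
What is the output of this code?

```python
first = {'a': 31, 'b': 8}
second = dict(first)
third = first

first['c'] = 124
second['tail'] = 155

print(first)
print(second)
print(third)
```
{'a': 31, 'b': 8, 'c': 124}
{'a': 31, 'b': 8, 'tail': 155}
{'a': 31, 'b': 8, 'c': 124}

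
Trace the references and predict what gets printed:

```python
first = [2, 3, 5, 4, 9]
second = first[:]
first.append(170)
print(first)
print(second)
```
[2, 3, 5, 4, 9, 170]
[2, 3, 5, 4, 9]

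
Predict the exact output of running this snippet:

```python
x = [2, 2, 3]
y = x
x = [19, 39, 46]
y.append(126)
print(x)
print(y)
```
[19, 39, 46]
[2, 2, 3, 126]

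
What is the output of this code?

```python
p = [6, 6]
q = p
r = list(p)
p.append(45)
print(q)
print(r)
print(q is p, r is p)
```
[6, 6, 45]
[6, 6]
True False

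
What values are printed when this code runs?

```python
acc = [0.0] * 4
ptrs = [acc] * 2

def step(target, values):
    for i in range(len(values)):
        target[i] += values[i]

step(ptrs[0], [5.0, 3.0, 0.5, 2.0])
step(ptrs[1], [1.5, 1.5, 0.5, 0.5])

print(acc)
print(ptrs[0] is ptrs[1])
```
[6.5, 4.5, 1.0, 2.5]
True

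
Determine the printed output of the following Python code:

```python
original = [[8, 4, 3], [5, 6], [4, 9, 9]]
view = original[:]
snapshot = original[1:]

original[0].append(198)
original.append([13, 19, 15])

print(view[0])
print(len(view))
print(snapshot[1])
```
[8, 4, 3, 198]
3
[4, 9, 9]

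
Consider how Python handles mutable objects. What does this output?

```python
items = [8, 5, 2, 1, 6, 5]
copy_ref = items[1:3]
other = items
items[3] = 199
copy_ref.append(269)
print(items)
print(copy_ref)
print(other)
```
[8, 5, 2, 199, 6, 5]
[5, 2, 269]
[8, 5, 2, 199, 6, 5]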